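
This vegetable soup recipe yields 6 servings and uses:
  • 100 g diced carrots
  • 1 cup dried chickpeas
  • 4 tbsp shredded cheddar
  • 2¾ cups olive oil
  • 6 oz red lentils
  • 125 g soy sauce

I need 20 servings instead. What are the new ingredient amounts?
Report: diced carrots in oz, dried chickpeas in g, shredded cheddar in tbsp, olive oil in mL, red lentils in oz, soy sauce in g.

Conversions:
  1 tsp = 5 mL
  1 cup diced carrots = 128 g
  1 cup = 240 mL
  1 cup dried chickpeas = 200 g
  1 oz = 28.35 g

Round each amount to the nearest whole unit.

diced carrots: 12 oz; dried chickpeas: 667 g; shredded cheddar: 13 tbsp; olive oil: 2200 mL; red lentils: 20 oz; soy sauce: 417 g

Scaling factor: 20/6 = 10/3.
diced carrots: 100 g × 10/3 ÷ 28.35 g/oz ≈ 12 oz
dried chickpeas: 1 cup × 10/3 × 200 g/cup ≈ 667 g
shredded cheddar: 4 tbsp × 10/3 ≈ 13 tbsp
olive oil: 2.75 cup × 10/3 × 240 mL/cup = 2200 mL
red lentils: 6 oz × 10/3 = 20 oz
soy sauce: 125 g × 10/3 ≈ 417 g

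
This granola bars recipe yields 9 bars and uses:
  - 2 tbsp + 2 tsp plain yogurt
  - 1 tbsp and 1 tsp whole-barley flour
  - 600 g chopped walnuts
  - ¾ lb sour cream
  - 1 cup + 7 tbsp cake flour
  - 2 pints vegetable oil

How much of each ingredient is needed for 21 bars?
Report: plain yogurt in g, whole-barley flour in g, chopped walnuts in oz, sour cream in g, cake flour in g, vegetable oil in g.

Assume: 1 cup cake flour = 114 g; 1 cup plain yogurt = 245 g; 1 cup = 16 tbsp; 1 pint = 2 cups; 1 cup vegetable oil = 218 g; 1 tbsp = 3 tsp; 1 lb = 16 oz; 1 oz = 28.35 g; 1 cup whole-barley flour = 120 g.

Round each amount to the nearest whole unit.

Scaling factor: 21/9 = 7/3.
plain yogurt: (2 tbsp + 2 tsp = 8/3 tbsp) × 7/3 ÷ 16 tbsp/cup × 245 g/cup ≈ 95 g
whole-barley flour: (1 tbsp + 1 tsp = 4/3 tbsp) × 7/3 ÷ 16 tbsp/cup × 120 g/cup ≈ 23 g
chopped walnuts: 600 g × 7/3 ÷ 28.35 g/oz ≈ 49 oz
sour cream: 0.75 lb × 7/3 × 16 oz/lb × 28.35 g/oz ≈ 794 g
cake flour: (1 cup + 7 tbsp = 1.4375 cup) × 7/3 × 114 g/cup ≈ 382 g
vegetable oil: 2 pint × 7/3 × 2 cup/pint × 218 g/cup ≈ 2035 g

plain yogurt: 95 g; whole-barley flour: 23 g; chopped walnuts: 49 oz; sour cream: 794 g; cake flour: 382 g; vegetable oil: 2035 g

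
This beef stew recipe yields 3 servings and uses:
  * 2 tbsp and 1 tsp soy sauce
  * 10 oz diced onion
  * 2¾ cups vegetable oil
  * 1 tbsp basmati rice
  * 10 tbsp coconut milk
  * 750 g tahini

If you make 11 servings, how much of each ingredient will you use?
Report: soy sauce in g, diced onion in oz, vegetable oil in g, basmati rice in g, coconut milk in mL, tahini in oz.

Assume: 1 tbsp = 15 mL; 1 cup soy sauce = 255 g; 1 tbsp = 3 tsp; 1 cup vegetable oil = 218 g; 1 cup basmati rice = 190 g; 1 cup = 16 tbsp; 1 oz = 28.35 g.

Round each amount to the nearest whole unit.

Scaling factor: 11/3.
soy sauce: (2 tbsp + 1 tsp = 7/3 tbsp) × 11/3 ÷ 16 tbsp/cup × 255 g/cup ≈ 136 g
diced onion: 10 oz × 11/3 ≈ 37 oz
vegetable oil: 2.75 cup × 11/3 × 218 g/cup ≈ 2198 g
basmati rice: 1 tbsp × 11/3 ÷ 16 tbsp/cup × 190 g/cup ≈ 44 g
coconut milk: 10 tbsp × 11/3 × 15 mL/tbsp = 550 mL
tahini: 750 g × 11/3 ÷ 28.35 g/oz ≈ 97 oz

soy sauce: 136 g; diced onion: 37 oz; vegetable oil: 2198 g; basmati rice: 44 g; coconut milk: 550 mL; tahini: 97 oz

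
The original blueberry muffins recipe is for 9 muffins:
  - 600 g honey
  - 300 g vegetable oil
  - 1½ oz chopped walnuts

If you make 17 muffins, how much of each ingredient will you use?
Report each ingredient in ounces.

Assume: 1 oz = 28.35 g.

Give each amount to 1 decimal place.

honey: 40.0 oz; vegetable oil: 20.0 oz; chopped walnuts: 2.8 oz

Scaling factor: 17/9.
honey: 600 g × 17/9 ÷ 28.35 g/oz ≈ 40.0 oz
vegetable oil: 300 g × 17/9 ÷ 28.35 g/oz ≈ 20.0 oz
chopped walnuts: 1.5 oz × 17/9 ≈ 2.8 oz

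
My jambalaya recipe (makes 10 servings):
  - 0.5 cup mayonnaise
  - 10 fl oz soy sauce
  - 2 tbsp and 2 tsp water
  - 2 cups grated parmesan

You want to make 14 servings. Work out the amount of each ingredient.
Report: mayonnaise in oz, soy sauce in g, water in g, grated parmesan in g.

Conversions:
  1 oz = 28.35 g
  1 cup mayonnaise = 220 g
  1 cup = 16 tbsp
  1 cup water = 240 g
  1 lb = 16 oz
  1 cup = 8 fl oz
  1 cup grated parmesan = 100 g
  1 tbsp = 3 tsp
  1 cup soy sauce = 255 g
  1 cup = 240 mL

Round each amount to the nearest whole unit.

Scaling factor: 14/10 = 7/5 = 1.4.
mayonnaise: 0.5 cup × 7/5 × 220 g/cup ÷ 28.35 g/oz ≈ 5 oz
soy sauce: 10 fl oz × 7/5 ÷ 8 fl oz/cup × 255 g/cup ≈ 446 g
water: (2 tbsp + 2 tsp = 8/3 tbsp) × 7/5 ÷ 16 tbsp/cup × 240 g/cup = 56 g
grated parmesan: 2 cup × 7/5 × 100 g/cup = 280 g

mayonnaise: 5 oz; soy sauce: 446 g; water: 56 g; grated parmesan: 280 g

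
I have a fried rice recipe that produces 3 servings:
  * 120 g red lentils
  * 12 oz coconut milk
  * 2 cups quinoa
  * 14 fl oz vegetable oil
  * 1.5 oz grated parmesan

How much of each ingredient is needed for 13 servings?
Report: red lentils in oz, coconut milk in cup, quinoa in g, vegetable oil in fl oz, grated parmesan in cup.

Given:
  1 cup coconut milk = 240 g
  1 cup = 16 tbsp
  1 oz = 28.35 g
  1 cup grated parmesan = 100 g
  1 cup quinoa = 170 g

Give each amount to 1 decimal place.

red lentils: 18.3 oz; coconut milk: 6.1 cup; quinoa: 1473.3 g; vegetable oil: 60.7 fl oz; grated parmesan: 1.8 cup

Scaling factor: 13/3.
red lentils: 120 g × 13/3 ÷ 28.35 g/oz ≈ 18.3 oz
coconut milk: 12 oz × 13/3 × 28.35 g/oz ÷ 240 g/cup ≈ 6.1 cup
quinoa: 2 cup × 13/3 × 170 g/cup ≈ 1473.3 g
vegetable oil: 14 fl oz × 13/3 ≈ 60.7 fl oz
grated parmesan: 1.5 oz × 13/3 × 28.35 g/oz ÷ 100 g/cup ≈ 1.8 cup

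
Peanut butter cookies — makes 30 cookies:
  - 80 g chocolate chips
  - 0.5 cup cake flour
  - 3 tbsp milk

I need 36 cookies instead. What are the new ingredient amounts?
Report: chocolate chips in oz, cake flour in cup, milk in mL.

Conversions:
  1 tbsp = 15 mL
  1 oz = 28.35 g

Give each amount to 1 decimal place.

chocolate chips: 3.4 oz; cake flour: 0.6 cup; milk: 54.0 mL

Scaling factor: 36/30 = 6/5 = 1.2.
chocolate chips: 80 g × 6/5 ÷ 28.35 g/oz ≈ 3.4 oz
cake flour: 0.5 cup × 6/5 = 0.6 cup
milk: 3 tbsp × 6/5 × 15 mL/tbsp = 54.0 mL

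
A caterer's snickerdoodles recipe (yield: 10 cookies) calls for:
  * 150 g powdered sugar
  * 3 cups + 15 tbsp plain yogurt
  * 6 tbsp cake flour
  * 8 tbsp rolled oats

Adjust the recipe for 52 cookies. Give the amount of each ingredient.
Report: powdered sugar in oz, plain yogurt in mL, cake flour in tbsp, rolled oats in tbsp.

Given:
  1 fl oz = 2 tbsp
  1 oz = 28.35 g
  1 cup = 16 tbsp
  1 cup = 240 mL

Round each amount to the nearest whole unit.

Scaling factor: 52/10 = 26/5 = 5.2.
powdered sugar: 150 g × 26/5 ÷ 28.35 g/oz ≈ 28 oz
plain yogurt: (3 cup + 15 tbsp = 3.9375 cup) × 26/5 × 240 mL/cup = 4914 mL
cake flour: 6 tbsp × 26/5 ≈ 31 tbsp
rolled oats: 8 tbsp × 26/5 ≈ 42 tbsp

powdered sugar: 28 oz; plain yogurt: 4914 mL; cake flour: 31 tbsp; rolled oats: 42 tbsp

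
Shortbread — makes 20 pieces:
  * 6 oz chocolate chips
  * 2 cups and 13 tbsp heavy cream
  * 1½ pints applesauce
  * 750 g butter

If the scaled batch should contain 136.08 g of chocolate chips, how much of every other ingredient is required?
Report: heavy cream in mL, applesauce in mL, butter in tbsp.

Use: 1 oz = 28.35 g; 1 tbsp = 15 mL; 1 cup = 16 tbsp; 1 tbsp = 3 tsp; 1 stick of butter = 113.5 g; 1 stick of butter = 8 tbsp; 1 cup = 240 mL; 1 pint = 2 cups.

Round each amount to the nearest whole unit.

The original recipe has 170.1 g of chocolate chips, so the scaling factor is 136.08 ÷ 170.1 = 4/5 = 0.8.
heavy cream: (2 cup + 13 tbsp = 2.8125 cup) × 4/5 × 240 mL/cup = 540 mL
applesauce: 1.5 pint × 4/5 × 2 cup/pint × 240 mL/cup = 576 mL
butter: 750 g × 4/5 ÷ 113.5 g/stick × 8 tbsp/stick ≈ 42 tbsp

heavy cream: 540 mL; applesauce: 576 mL; butter: 42 tbsp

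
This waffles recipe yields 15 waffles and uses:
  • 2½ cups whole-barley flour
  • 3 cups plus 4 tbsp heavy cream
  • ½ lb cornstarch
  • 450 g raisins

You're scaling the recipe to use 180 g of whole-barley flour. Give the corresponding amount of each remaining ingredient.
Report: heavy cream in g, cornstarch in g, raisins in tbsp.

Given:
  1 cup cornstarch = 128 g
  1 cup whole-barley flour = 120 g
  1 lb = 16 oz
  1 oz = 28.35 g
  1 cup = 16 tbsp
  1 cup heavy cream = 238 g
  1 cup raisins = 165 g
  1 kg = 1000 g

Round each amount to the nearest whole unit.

The original recipe has 300 g of whole-barley flour, so the scaling factor is 180 ÷ 300 = 3/5 = 0.6.
heavy cream: (3 cup + 4 tbsp = 3.25 cup) × 3/5 × 238 g/cup ≈ 464 g
cornstarch: 0.5 lb × 3/5 × 16 oz/lb × 28.35 g/oz ≈ 136 g
raisins: 450 g × 3/5 ÷ 165 g/cup × 16 tbsp/cup ≈ 26 tbsp

heavy cream: 464 g; cornstarch: 136 g; raisins: 26 tbsp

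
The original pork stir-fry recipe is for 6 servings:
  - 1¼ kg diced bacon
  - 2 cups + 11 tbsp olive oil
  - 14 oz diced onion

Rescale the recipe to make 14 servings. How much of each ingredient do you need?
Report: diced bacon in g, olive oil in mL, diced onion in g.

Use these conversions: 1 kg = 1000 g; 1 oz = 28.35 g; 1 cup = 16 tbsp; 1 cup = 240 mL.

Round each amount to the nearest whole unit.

Scaling factor: 14/6 = 7/3.
diced bacon: 1.25 kg × 7/3 × 1000 g/kg ≈ 2917 g
olive oil: (2 cup + 11 tbsp = 2.6875 cup) × 7/3 × 240 mL/cup = 1505 mL
diced onion: 14 oz × 7/3 × 28.35 g/oz ≈ 926 g

diced bacon: 2917 g; olive oil: 1505 mL; diced onion: 926 g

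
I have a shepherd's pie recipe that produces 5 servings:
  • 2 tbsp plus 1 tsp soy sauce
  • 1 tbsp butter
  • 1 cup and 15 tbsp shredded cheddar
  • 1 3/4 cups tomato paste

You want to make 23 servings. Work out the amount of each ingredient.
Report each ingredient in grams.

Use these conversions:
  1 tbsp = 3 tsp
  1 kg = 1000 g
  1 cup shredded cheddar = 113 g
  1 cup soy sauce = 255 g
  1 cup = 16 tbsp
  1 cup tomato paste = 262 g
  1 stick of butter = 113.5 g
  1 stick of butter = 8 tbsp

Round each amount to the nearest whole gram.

soy sauce: 171 g; butter: 65 g; shredded cheddar: 1007 g; tomato paste: 2109 g

Scaling factor: 23/5 = 4.6.
soy sauce: (2 tbsp + 1 tsp = 7/3 tbsp) × 23/5 ÷ 16 tbsp/cup × 255 g/cup ≈ 171 g
butter: 1 tbsp × 23/5 ÷ 8 tbsp/stick × 113.5 g/stick ≈ 65 g
shredded cheddar: (1 cup + 15 tbsp = 1.9375 cup) × 23/5 × 113 g/cup ≈ 1007 g
tomato paste: 1.75 cup × 23/5 × 262 g/cup ≈ 2109 g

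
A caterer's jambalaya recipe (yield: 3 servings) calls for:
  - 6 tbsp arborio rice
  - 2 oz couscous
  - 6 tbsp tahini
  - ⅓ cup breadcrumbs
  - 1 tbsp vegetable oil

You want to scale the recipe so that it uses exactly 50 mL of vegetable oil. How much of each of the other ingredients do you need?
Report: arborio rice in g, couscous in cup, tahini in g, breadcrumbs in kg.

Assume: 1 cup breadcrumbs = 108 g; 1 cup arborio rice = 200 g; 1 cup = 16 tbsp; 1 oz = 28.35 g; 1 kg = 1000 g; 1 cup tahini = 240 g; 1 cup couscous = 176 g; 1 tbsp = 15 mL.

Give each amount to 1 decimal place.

The original recipe has 15 mL of vegetable oil, so the scaling factor is 50 ÷ 15 = 10/3.
arborio rice: 6 tbsp × 10/3 ÷ 16 tbsp/cup × 200 g/cup = 250.0 g
couscous: 2 oz × 10/3 × 28.35 g/oz ÷ 176 g/cup ≈ 1.1 cup
tahini: 6 tbsp × 10/3 ÷ 16 tbsp/cup × 240 g/cup = 300.0 g
breadcrumbs: 1/3 cup × 10/3 × 108 g/cup ÷ 1000 g/kg ≈ 0.1 kg

arborio rice: 250.0 g; couscous: 1.1 cup; tahini: 300.0 g; breadcrumbs: 0.1 kg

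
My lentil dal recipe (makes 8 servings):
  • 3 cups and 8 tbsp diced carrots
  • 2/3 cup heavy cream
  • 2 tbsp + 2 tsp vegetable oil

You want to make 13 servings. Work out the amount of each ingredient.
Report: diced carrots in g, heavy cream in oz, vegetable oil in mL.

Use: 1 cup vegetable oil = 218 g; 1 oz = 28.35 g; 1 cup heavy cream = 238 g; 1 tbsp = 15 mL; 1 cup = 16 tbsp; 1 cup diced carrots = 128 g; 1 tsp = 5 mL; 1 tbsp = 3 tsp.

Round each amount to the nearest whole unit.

diced carrots: 728 g; heavy cream: 9 oz; vegetable oil: 65 mL

Scaling factor: 13/8 = 1.625.
diced carrots: (3 cup + 8 tbsp = 3.5 cup) × 13/8 × 128 g/cup = 728 g
heavy cream: 2/3 cup × 13/8 × 238 g/cup ÷ 28.35 g/oz ≈ 9 oz
vegetable oil: (2 tbsp + 2 tsp = 8/3 tbsp) × 13/8 × 15 mL/tbsp = 65 mL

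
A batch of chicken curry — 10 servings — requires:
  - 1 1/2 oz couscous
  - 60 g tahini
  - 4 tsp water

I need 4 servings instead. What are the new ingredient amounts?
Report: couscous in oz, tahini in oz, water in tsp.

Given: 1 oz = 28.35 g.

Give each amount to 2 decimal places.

couscous: 0.60 oz; tahini: 0.85 oz; water: 1.60 tsp

Scaling factor: 4/10 = 2/5 = 0.4.
couscous: 1.5 oz × 2/5 = 0.60 oz
tahini: 60 g × 2/5 ÷ 28.35 g/oz ≈ 0.85 oz
water: 4 tsp × 2/5 = 1.60 tsp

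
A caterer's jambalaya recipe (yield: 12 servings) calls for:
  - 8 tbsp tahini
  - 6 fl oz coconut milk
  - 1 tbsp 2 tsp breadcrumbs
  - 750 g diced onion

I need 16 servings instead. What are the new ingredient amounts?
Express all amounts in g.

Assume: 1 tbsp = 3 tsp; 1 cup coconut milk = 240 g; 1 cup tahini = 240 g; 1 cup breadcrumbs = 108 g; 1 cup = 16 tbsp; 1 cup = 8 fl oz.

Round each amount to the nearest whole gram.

tahini: 160 g; coconut milk: 240 g; breadcrumbs: 15 g; diced onion: 1000 g

Scaling factor: 16/12 = 4/3.
tahini: 8 tbsp × 4/3 ÷ 16 tbsp/cup × 240 g/cup = 160 g
coconut milk: 6 fl oz × 4/3 ÷ 8 fl oz/cup × 240 g/cup = 240 g
breadcrumbs: (1 tbsp + 2 tsp = 5/3 tbsp) × 4/3 ÷ 16 tbsp/cup × 108 g/cup = 15 g
diced onion: 750 g × 4/3 = 1000 g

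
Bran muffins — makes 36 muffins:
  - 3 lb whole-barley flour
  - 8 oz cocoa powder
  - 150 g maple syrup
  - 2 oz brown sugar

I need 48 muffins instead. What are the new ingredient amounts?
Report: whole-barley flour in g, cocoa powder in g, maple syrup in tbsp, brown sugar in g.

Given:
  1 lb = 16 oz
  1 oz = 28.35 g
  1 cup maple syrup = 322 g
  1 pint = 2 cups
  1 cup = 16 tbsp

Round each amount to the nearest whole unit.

Scaling factor: 48/36 = 4/3.
whole-barley flour: 3 lb × 4/3 × 16 oz/lb × 28.35 g/oz ≈ 1814 g
cocoa powder: 8 oz × 4/3 × 28.35 g/oz ≈ 302 g
maple syrup: 150 g × 4/3 ÷ 322 g/cup × 16 tbsp/cup ≈ 10 tbsp
brown sugar: 2 oz × 4/3 × 28.35 g/oz ≈ 76 g

whole-barley flour: 1814 g; cocoa powder: 302 g; maple syrup: 10 tbsp; brown sugar: 76 g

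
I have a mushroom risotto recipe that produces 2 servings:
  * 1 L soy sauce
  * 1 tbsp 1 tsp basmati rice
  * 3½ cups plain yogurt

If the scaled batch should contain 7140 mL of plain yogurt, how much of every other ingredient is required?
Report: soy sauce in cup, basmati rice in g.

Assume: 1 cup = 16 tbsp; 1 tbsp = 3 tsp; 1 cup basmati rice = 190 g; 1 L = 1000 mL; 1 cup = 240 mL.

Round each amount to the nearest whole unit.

The original recipe has 840 mL of plain yogurt, so the scaling factor is 7140 ÷ 840 = 17/2 = 8.5.
soy sauce: 1 L × 17/2 × 1000 mL/L ÷ 240 mL/cup ≈ 35 cup
basmati rice: (1 tbsp + 1 tsp = 4/3 tbsp) × 17/2 ÷ 16 tbsp/cup × 190 g/cup ≈ 135 g

soy sauce: 35 cup; basmati rice: 135 g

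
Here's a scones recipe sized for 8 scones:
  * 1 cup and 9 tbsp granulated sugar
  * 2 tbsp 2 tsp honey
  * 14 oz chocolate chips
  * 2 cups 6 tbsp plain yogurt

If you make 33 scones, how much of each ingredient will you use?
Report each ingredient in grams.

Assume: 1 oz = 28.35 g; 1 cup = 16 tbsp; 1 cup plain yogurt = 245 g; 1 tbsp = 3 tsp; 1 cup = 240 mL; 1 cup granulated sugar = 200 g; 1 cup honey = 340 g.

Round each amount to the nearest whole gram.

Scaling factor: 33/8 = 4.125.
granulated sugar: (1 cup + 9 tbsp = 1.5625 cup) × 33/8 × 200 g/cup ≈ 1289 g
honey: (2 tbsp + 2 tsp = 8/3 tbsp) × 33/8 ÷ 16 tbsp/cup × 340 g/cup ≈ 234 g
chocolate chips: 14 oz × 33/8 × 28.35 g/oz ≈ 1637 g
plain yogurt: (2 cup + 6 tbsp = 2.375 cup) × 33/8 × 245 g/cup ≈ 2400 g

granulated sugar: 1289 g; honey: 234 g; chocolate chips: 1637 g; plain yogurt: 2400 g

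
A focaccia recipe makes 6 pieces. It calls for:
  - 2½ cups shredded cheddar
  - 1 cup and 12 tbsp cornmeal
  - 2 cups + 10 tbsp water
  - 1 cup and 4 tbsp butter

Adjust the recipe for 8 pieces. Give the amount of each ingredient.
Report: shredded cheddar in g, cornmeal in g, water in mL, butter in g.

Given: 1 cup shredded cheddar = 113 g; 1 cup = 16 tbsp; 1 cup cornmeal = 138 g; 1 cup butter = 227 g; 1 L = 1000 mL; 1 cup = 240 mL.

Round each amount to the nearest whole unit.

shredded cheddar: 377 g; cornmeal: 322 g; water: 840 mL; butter: 378 g

Scaling factor: 8/6 = 4/3.
shredded cheddar: 2.5 cup × 4/3 × 113 g/cup ≈ 377 g
cornmeal: (1 cup + 12 tbsp = 1.75 cup) × 4/3 × 138 g/cup = 322 g
water: (2 cup + 10 tbsp = 2.625 cup) × 4/3 × 240 mL/cup = 840 mL
butter: (1 cup + 4 tbsp = 1.25 cup) × 4/3 × 227 g/cup ≈ 378 g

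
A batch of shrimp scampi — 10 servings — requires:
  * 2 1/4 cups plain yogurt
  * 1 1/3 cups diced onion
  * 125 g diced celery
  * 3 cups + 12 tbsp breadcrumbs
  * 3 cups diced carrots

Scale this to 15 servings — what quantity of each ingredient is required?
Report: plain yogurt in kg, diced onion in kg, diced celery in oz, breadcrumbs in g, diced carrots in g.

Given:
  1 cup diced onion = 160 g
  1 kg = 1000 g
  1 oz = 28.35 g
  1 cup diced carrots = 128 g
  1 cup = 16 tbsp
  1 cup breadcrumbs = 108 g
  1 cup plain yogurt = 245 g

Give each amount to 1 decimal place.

plain yogurt: 0.8 kg; diced onion: 0.3 kg; diced celery: 6.6 oz; breadcrumbs: 607.5 g; diced carrots: 576.0 g

Scaling factor: 15/10 = 3/2 = 1.5.
plain yogurt: 2.25 cup × 3/2 × 245 g/cup ÷ 1000 g/kg ≈ 0.8 kg
diced onion: 4/3 cup × 3/2 × 160 g/cup ÷ 1000 g/kg ≈ 0.3 kg
diced celery: 125 g × 3/2 ÷ 28.35 g/oz ≈ 6.6 oz
breadcrumbs: (3 cup + 12 tbsp = 3.75 cup) × 3/2 × 108 g/cup = 607.5 g
diced carrots: 3 cup × 3/2 × 128 g/cup = 576.0 g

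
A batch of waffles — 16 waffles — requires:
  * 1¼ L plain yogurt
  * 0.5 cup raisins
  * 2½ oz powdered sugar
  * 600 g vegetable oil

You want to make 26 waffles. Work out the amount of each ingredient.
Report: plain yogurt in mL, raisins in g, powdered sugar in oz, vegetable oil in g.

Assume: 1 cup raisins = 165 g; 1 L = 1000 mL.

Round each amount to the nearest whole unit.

plain yogurt: 2031 mL; raisins: 134 g; powdered sugar: 4 oz; vegetable oil: 975 g

Scaling factor: 26/16 = 13/8 = 1.625.
plain yogurt: 1.25 L × 13/8 × 1000 mL/L ≈ 2031 mL
raisins: 0.5 cup × 13/8 × 165 g/cup ≈ 134 g
powdered sugar: 2.5 oz × 13/8 ≈ 4 oz
vegetable oil: 600 g × 13/8 = 975 g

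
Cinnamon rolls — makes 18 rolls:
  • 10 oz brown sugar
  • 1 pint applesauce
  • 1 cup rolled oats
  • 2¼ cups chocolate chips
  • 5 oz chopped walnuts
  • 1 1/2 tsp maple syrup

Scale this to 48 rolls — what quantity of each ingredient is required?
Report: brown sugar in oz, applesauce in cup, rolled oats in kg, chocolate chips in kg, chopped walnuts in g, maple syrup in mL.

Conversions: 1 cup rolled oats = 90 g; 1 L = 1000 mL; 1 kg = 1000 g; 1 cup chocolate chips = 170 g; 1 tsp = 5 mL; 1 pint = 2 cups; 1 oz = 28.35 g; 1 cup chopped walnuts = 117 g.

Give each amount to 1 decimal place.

brown sugar: 26.7 oz; applesauce: 5.3 cup; rolled oats: 0.2 kg; chocolate chips: 1.0 kg; chopped walnuts: 378.0 g; maple syrup: 20.0 mL

Scaling factor: 48/18 = 8/3.
brown sugar: 10 oz × 8/3 ≈ 26.7 oz
applesauce: 1 pint × 8/3 × 2 cup/pint ≈ 5.3 cup
rolled oats: 1 cup × 8/3 × 90 g/cup ÷ 1000 g/kg ≈ 0.2 kg
chocolate chips: 2.25 cup × 8/3 × 170 g/cup ÷ 1000 g/kg ≈ 1.0 kg
chopped walnuts: 5 oz × 8/3 × 28.35 g/oz = 378.0 g
maple syrup: 1.5 tsp × 8/3 × 5 mL/tsp = 20.0 mL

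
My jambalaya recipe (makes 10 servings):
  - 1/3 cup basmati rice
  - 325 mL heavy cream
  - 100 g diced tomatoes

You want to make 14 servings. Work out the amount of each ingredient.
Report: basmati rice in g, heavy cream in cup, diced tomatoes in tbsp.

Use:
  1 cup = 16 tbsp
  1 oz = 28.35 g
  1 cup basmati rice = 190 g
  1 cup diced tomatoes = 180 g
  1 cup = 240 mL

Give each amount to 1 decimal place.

basmati rice: 88.7 g; heavy cream: 1.9 cup; diced tomatoes: 12.4 tbsp

Scaling factor: 14/10 = 7/5 = 1.4.
basmati rice: 1/3 cup × 7/5 × 190 g/cup ≈ 88.7 g
heavy cream: 325 mL × 7/5 ÷ 240 mL/cup ≈ 1.9 cup
diced tomatoes: 100 g × 7/5 ÷ 180 g/cup × 16 tbsp/cup ≈ 12.4 tbsp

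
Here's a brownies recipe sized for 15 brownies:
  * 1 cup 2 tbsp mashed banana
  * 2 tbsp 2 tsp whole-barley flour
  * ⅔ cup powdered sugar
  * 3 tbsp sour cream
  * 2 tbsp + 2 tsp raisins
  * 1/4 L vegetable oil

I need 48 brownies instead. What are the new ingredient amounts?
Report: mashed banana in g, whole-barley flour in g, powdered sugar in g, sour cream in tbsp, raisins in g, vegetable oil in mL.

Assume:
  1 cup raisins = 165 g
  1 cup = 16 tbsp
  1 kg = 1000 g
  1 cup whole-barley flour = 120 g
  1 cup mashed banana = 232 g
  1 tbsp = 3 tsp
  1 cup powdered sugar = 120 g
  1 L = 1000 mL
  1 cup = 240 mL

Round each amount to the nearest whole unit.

Scaling factor: 48/15 = 16/5 = 3.2.
mashed banana: (1 cup + 2 tbsp = 1.125 cup) × 16/5 × 232 g/cup ≈ 835 g
whole-barley flour: (2 tbsp + 2 tsp = 8/3 tbsp) × 16/5 ÷ 16 tbsp/cup × 120 g/cup = 64 g
powdered sugar: 2/3 cup × 16/5 × 120 g/cup = 256 g
sour cream: 3 tbsp × 16/5 ≈ 10 tbsp
raisins: (2 tbsp + 2 tsp = 8/3 tbsp) × 16/5 ÷ 16 tbsp/cup × 165 g/cup = 88 g
vegetable oil: 0.25 L × 16/5 × 1000 mL/L = 800 mL

mashed banana: 835 g; whole-barley flour: 64 g; powdered sugar: 256 g; sour cream: 10 tbsp; raisins: 88 g; vegetable oil: 800 mL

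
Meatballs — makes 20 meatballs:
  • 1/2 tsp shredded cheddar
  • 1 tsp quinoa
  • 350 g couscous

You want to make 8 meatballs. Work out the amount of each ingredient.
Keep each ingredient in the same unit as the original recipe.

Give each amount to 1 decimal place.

shredded cheddar: 0.2 tsp; quinoa: 0.4 tsp; couscous: 140.0 g

Scaling factor: 8/20 = 2/5 = 0.4.
shredded cheddar: 0.5 tsp × 2/5 = 0.2 tsp
quinoa: 1 tsp × 2/5 = 0.4 tsp
couscous: 350 g × 2/5 = 140.0 g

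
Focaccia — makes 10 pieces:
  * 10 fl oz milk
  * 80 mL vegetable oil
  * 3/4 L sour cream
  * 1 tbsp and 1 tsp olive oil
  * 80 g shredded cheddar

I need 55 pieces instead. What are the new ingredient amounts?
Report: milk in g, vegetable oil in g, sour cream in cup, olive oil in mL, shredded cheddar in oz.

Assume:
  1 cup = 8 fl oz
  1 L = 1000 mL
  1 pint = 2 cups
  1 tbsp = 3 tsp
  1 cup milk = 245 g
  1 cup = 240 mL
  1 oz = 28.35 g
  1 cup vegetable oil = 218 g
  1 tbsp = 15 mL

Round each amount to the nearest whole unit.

milk: 1684 g; vegetable oil: 400 g; sour cream: 17 cup; olive oil: 110 mL; shredded cheddar: 16 oz

Scaling factor: 55/10 = 11/2 = 5.5.
milk: 10 fl oz × 11/2 ÷ 8 fl oz/cup × 245 g/cup ≈ 1684 g
vegetable oil: 80 mL × 11/2 ÷ 240 mL/cup × 218 g/cup ≈ 400 g
sour cream: 0.75 L × 11/2 × 1000 mL/L ÷ 240 mL/cup ≈ 17 cup
olive oil: (1 tbsp + 1 tsp = 4/3 tbsp) × 11/2 × 15 mL/tbsp = 110 mL
shredded cheddar: 80 g × 11/2 ÷ 28.35 g/oz ≈ 16 oz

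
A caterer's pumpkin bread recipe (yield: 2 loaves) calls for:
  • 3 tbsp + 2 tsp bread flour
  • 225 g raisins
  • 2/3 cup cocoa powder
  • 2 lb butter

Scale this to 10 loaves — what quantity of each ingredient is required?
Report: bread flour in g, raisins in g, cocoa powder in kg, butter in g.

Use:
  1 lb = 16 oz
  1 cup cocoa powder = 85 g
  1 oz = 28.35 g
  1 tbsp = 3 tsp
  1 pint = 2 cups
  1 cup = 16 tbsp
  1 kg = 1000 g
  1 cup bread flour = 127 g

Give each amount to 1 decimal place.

Scaling factor: 10/2 = 5.
bread flour: (3 tbsp + 2 tsp = 11/3 tbsp) × 5 ÷ 16 tbsp/cup × 127 g/cup ≈ 145.5 g
raisins: 225 g × 5 = 1125.0 g
cocoa powder: 2/3 cup × 5 × 85 g/cup ÷ 1000 g/kg ≈ 0.3 kg
butter: 2 lb × 5 × 16 oz/lb × 28.35 g/oz = 4536.0 g

bread flour: 145.5 g; raisins: 1125.0 g; cocoa powder: 0.3 kg; butter: 4536.0 g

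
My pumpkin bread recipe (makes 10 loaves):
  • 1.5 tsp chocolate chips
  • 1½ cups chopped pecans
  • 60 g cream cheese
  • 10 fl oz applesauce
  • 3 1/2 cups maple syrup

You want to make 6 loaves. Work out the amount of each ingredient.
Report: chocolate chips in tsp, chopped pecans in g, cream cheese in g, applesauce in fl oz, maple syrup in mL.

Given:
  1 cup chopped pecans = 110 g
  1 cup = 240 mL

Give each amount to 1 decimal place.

Scaling factor: 6/10 = 3/5 = 0.6.
chocolate chips: 1.5 tsp × 3/5 = 0.9 tsp
chopped pecans: 1.5 cup × 3/5 × 110 g/cup = 99.0 g
cream cheese: 60 g × 3/5 = 36.0 g
applesauce: 10 fl oz × 3/5 = 6.0 fl oz
maple syrup: 3.5 cup × 3/5 × 240 mL/cup = 504.0 mL

chocolate chips: 0.9 tsp; chopped pecans: 99.0 g; cream cheese: 36.0 g; applesauce: 6.0 fl oz; maple syrup: 504.0 mL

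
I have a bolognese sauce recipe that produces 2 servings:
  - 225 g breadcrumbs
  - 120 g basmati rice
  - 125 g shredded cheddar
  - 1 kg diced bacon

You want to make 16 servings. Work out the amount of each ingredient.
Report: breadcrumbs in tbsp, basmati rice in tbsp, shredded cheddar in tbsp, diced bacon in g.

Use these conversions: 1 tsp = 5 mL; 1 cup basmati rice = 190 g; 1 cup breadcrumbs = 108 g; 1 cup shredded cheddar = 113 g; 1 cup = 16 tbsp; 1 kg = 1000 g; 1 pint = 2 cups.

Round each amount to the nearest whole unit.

breadcrumbs: 267 tbsp; basmati rice: 81 tbsp; shredded cheddar: 142 tbsp; diced bacon: 8000 g

Scaling factor: 16/2 = 8.
breadcrumbs: 225 g × 8 ÷ 108 g/cup × 16 tbsp/cup ≈ 267 tbsp
basmati rice: 120 g × 8 ÷ 190 g/cup × 16 tbsp/cup ≈ 81 tbsp
shredded cheddar: 125 g × 8 ÷ 113 g/cup × 16 tbsp/cup ≈ 142 tbsp
diced bacon: 1 kg × 8 × 1000 g/kg = 8000 g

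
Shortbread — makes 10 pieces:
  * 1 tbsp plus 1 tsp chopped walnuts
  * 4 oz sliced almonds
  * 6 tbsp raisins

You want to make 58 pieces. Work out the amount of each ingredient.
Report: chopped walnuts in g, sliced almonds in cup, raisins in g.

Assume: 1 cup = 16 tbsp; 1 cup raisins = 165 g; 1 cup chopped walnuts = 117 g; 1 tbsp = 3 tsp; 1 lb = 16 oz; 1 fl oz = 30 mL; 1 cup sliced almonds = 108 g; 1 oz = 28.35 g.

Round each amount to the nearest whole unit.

chopped walnuts: 57 g; sliced almonds: 6 cup; raisins: 359 g

Scaling factor: 58/10 = 29/5 = 5.8.
chopped walnuts: (1 tbsp + 1 tsp = 4/3 tbsp) × 29/5 ÷ 16 tbsp/cup × 117 g/cup ≈ 57 g
sliced almonds: 4 oz × 29/5 × 28.35 g/oz ÷ 108 g/cup ≈ 6 cup
raisins: 6 tbsp × 29/5 ÷ 16 tbsp/cup × 165 g/cup ≈ 359 g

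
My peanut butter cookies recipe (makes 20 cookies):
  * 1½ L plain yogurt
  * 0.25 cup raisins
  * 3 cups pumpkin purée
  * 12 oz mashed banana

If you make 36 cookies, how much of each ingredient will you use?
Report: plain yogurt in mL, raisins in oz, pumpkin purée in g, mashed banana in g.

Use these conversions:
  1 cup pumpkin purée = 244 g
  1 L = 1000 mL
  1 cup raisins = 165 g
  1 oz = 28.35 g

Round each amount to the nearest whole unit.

Scaling factor: 36/20 = 9/5 = 1.8.
plain yogurt: 1.5 L × 9/5 × 1000 mL/L = 2700 mL
raisins: 0.25 cup × 9/5 × 165 g/cup ÷ 28.35 g/oz ≈ 3 oz
pumpkin purée: 3 cup × 9/5 × 244 g/cup ≈ 1318 g
mashed banana: 12 oz × 9/5 × 28.35 g/oz ≈ 612 g

plain yogurt: 2700 mL; raisins: 3 oz; pumpkin purée: 1318 g; mashed banana: 612 g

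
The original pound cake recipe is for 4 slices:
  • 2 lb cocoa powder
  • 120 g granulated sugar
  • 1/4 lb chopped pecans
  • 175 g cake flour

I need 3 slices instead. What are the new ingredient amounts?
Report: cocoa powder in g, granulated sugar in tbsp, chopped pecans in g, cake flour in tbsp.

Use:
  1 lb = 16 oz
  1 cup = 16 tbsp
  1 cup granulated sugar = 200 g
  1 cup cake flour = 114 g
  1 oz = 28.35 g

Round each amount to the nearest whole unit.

cocoa powder: 680 g; granulated sugar: 7 tbsp; chopped pecans: 85 g; cake flour: 18 tbsp

Scaling factor: 3/4 = 0.75.
cocoa powder: 2 lb × 3/4 × 16 oz/lb × 28.35 g/oz ≈ 680 g
granulated sugar: 120 g × 3/4 ÷ 200 g/cup × 16 tbsp/cup ≈ 7 tbsp
chopped pecans: 0.25 lb × 3/4 × 16 oz/lb × 28.35 g/oz ≈ 85 g
cake flour: 175 g × 3/4 ÷ 114 g/cup × 16 tbsp/cup ≈ 18 tbsp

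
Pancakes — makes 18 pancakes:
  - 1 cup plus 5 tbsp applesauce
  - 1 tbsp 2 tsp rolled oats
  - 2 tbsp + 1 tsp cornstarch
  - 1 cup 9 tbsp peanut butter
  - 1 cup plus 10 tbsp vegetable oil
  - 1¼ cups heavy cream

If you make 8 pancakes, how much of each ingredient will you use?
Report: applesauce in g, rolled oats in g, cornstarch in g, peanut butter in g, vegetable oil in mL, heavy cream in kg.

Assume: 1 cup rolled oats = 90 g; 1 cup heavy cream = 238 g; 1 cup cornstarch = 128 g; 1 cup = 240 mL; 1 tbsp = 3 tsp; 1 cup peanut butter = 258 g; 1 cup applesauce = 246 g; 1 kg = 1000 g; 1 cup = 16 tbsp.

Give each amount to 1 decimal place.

applesauce: 143.5 g; rolled oats: 4.2 g; cornstarch: 8.3 g; peanut butter: 179.2 g; vegetable oil: 173.3 mL; heavy cream: 0.1 kg

Scaling factor: 8/18 = 4/9.
applesauce: (1 cup + 5 tbsp = 1.3125 cup) × 4/9 × 246 g/cup = 143.5 g
rolled oats: (1 tbsp + 2 tsp = 5/3 tbsp) × 4/9 ÷ 16 tbsp/cup × 90 g/cup ≈ 4.2 g
cornstarch: (2 tbsp + 1 tsp = 7/3 tbsp) × 4/9 ÷ 16 tbsp/cup × 128 g/cup ≈ 8.3 g
peanut butter: (1 cup + 9 tbsp = 1.5625 cup) × 4/9 × 258 g/cup ≈ 179.2 g
vegetable oil: (1 cup + 10 tbsp = 1.625 cup) × 4/9 × 240 mL/cup ≈ 173.3 mL
heavy cream: 1.25 cup × 4/9 × 238 g/cup ÷ 1000 g/kg ≈ 0.1 kg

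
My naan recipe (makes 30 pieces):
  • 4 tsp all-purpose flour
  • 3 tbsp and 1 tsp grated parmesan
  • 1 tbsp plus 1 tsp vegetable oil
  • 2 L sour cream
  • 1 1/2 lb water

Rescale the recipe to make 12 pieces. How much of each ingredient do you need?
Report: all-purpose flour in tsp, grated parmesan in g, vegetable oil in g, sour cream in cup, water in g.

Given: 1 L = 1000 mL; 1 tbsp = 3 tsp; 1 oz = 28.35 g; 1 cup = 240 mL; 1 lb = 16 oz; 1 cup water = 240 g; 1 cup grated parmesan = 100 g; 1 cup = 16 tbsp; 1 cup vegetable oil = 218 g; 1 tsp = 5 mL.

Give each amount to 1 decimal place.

all-purpose flour: 1.6 tsp; grated parmesan: 8.3 g; vegetable oil: 7.3 g; sour cream: 3.3 cup; water: 272.2 g

Scaling factor: 12/30 = 2/5 = 0.4.
all-purpose flour: 4 tsp × 2/5 = 1.6 tsp
grated parmesan: (3 tbsp + 1 tsp = 10/3 tbsp) × 2/5 ÷ 16 tbsp/cup × 100 g/cup ≈ 8.3 g
vegetable oil: (1 tbsp + 1 tsp = 4/3 tbsp) × 2/5 ÷ 16 tbsp/cup × 218 g/cup ≈ 7.3 g
sour cream: 2 L × 2/5 × 1000 mL/L ÷ 240 mL/cup ≈ 3.3 cup
water: 1.5 lb × 2/5 × 16 oz/lb × 28.35 g/oz ≈ 272.2 g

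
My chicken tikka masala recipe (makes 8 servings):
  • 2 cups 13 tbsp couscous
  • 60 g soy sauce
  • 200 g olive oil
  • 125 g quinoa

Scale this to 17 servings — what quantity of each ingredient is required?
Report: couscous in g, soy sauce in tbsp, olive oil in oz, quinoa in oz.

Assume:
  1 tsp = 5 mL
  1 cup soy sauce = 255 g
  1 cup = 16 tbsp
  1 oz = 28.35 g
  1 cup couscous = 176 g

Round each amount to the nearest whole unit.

couscous: 1052 g; soy sauce: 8 tbsp; olive oil: 15 oz; quinoa: 9 oz

Scaling factor: 17/8 = 2.125.
couscous: (2 cup + 13 tbsp = 2.8125 cup) × 17/8 × 176 g/cup ≈ 1052 g
soy sauce: 60 g × 17/8 ÷ 255 g/cup × 16 tbsp/cup = 8 tbsp
olive oil: 200 g × 17/8 ÷ 28.35 g/oz ≈ 15 oz
quinoa: 125 g × 17/8 ÷ 28.35 g/oz ≈ 9 oz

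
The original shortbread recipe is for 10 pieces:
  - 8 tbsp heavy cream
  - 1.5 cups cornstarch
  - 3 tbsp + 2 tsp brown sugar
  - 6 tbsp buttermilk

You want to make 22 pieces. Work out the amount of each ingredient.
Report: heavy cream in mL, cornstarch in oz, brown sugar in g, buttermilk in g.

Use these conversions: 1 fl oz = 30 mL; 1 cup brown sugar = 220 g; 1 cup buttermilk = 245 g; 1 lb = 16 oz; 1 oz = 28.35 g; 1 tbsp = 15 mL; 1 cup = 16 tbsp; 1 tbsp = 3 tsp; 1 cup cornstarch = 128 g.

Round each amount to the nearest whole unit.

Scaling factor: 22/10 = 11/5 = 2.2.
heavy cream: 8 tbsp × 11/5 × 15 mL/tbsp = 264 mL
cornstarch: 1.5 cup × 11/5 × 128 g/cup ÷ 28.35 g/oz ≈ 15 oz
brown sugar: (3 tbsp + 2 tsp = 11/3 tbsp) × 11/5 ÷ 16 tbsp/cup × 220 g/cup ≈ 111 g
buttermilk: 6 tbsp × 11/5 ÷ 16 tbsp/cup × 245 g/cup ≈ 202 g

heavy cream: 264 mL; cornstarch: 15 oz; brown sugar: 111 g; buttermilk: 202 g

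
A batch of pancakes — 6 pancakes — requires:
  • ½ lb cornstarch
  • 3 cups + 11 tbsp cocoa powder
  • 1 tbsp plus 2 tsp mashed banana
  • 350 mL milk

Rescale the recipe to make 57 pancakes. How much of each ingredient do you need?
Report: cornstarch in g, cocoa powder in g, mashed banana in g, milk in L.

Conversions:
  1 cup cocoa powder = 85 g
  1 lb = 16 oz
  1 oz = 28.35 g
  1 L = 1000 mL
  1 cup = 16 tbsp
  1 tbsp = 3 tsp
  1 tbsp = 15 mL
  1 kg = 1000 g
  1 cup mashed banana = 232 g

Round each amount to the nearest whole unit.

Scaling factor: 57/6 = 19/2 = 9.5.
cornstarch: 0.5 lb × 19/2 × 16 oz/lb × 28.35 g/oz ≈ 2155 g
cocoa powder: (3 cup + 11 tbsp = 3.6875 cup) × 19/2 × 85 g/cup ≈ 2978 g
mashed banana: (1 tbsp + 2 tsp = 5/3 tbsp) × 19/2 ÷ 16 tbsp/cup × 232 g/cup ≈ 230 g
milk: 350 mL × 19/2 ÷ 1000 mL/L ≈ 3 L

cornstarch: 2155 g; cocoa powder: 2978 g; mashed banana: 230 g; milk: 3 L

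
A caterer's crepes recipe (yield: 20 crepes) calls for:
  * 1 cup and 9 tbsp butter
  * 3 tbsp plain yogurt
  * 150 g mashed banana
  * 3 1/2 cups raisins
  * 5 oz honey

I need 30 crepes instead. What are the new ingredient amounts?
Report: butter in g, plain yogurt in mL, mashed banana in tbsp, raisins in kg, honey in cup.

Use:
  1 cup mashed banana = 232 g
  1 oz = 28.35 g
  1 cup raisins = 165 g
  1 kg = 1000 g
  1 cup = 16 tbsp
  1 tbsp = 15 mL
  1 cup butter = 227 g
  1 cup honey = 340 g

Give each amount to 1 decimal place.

Scaling factor: 30/20 = 3/2 = 1.5.
butter: (1 cup + 9 tbsp = 1.5625 cup) × 3/2 × 227 g/cup ≈ 532.0 g
plain yogurt: 3 tbsp × 3/2 × 15 mL/tbsp = 67.5 mL
mashed banana: 150 g × 3/2 ÷ 232 g/cup × 16 tbsp/cup ≈ 15.5 tbsp
raisins: 3.5 cup × 3/2 × 165 g/cup ÷ 1000 g/kg ≈ 0.9 kg
honey: 5 oz × 3/2 × 28.35 g/oz ÷ 340 g/cup ≈ 0.6 cup

butter: 532.0 g; plain yogurt: 67.5 mL; mashed banana: 15.5 tbsp; raisins: 0.9 kg; honey: 0.6 cup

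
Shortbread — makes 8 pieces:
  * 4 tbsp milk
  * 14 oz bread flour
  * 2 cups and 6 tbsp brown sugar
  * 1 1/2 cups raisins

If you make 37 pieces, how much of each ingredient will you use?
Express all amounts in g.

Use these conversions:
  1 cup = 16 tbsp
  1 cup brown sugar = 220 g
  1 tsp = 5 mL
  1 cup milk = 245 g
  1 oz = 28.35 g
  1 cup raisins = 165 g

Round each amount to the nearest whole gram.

Scaling factor: 37/8 = 4.625.
milk: 4 tbsp × 37/8 ÷ 16 tbsp/cup × 245 g/cup ≈ 283 g
bread flour: 14 oz × 37/8 × 28.35 g/oz ≈ 1836 g
brown sugar: (2 cup + 6 tbsp = 2.375 cup) × 37/8 × 220 g/cup ≈ 2417 g
raisins: 1.5 cup × 37/8 × 165 g/cup ≈ 1145 g

milk: 283 g; bread flour: 1836 g; brown sugar: 2417 g; raisins: 1145 g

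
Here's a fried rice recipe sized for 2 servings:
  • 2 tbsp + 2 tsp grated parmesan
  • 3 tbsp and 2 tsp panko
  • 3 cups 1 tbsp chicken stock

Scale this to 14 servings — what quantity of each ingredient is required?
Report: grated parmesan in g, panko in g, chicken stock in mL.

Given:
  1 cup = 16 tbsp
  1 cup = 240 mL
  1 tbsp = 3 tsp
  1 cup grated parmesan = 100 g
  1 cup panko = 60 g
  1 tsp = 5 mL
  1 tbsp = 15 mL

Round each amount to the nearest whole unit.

Scaling factor: 14/2 = 7.
grated parmesan: (2 tbsp + 2 tsp = 8/3 tbsp) × 7 ÷ 16 tbsp/cup × 100 g/cup ≈ 117 g
panko: (3 tbsp + 2 tsp = 11/3 tbsp) × 7 ÷ 16 tbsp/cup × 60 g/cup ≈ 96 g
chicken stock: (3 cup + 1 tbsp = 3.0625 cup) × 7 × 240 mL/cup = 5145 mL

grated parmesan: 117 g; panko: 96 g; chicken stock: 5145 mL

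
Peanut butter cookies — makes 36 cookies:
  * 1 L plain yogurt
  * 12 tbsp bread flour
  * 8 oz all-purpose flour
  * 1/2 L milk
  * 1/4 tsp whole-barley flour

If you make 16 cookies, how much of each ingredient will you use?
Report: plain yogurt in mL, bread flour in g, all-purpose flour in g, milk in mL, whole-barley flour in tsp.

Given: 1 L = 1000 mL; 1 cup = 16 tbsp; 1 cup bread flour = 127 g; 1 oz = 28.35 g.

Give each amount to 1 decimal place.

plain yogurt: 444.4 mL; bread flour: 42.3 g; all-purpose flour: 100.8 g; milk: 222.2 mL; whole-barley flour: 0.1 tsp

Scaling factor: 16/36 = 4/9.
plain yogurt: 1 L × 4/9 × 1000 mL/L ≈ 444.4 mL
bread flour: 12 tbsp × 4/9 ÷ 16 tbsp/cup × 127 g/cup ≈ 42.3 g
all-purpose flour: 8 oz × 4/9 × 28.35 g/oz = 100.8 g
milk: 0.5 L × 4/9 × 1000 mL/L ≈ 222.2 mL
whole-barley flour: 0.25 tsp × 4/9 ≈ 0.1 tsp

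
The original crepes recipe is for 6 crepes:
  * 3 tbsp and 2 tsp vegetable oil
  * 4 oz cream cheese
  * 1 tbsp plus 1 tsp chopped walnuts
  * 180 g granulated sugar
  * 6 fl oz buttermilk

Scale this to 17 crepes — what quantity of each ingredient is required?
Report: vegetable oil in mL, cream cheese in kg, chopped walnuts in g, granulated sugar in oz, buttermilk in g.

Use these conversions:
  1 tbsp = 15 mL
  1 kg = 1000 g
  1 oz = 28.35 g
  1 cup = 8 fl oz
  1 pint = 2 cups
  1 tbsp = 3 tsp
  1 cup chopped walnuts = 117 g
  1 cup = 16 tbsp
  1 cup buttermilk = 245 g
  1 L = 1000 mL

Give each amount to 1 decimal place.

vegetable oil: 155.8 mL; cream cheese: 0.3 kg; chopped walnuts: 27.6 g; granulated sugar: 18.0 oz; buttermilk: 520.6 g

Scaling factor: 17/6.
vegetable oil: (3 tbsp + 2 tsp = 11/3 tbsp) × 17/6 × 15 mL/tbsp ≈ 155.8 mL
cream cheese: 4 oz × 17/6 × 28.35 g/oz ÷ 1000 g/kg ≈ 0.3 kg
chopped walnuts: (1 tbsp + 1 tsp = 4/3 tbsp) × 17/6 ÷ 16 tbsp/cup × 117 g/cup ≈ 27.6 g
granulated sugar: 180 g × 17/6 ÷ 28.35 g/oz ≈ 18.0 oz
buttermilk: 6 fl oz × 17/6 ÷ 8 fl oz/cup × 245 g/cup ≈ 520.6 g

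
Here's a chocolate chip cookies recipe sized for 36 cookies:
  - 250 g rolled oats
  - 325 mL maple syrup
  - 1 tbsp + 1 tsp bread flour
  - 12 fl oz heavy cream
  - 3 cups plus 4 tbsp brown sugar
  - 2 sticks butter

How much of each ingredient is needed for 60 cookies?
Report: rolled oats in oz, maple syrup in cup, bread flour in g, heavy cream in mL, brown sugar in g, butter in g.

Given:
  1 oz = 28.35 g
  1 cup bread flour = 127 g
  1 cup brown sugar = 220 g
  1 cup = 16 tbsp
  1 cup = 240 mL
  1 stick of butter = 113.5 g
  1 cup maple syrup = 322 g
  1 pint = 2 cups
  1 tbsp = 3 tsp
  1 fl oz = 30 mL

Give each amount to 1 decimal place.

rolled oats: 14.7 oz; maple syrup: 2.3 cup; bread flour: 17.6 g; heavy cream: 600.0 mL; brown sugar: 1191.7 g; butter: 378.3 g

Scaling factor: 60/36 = 5/3.
rolled oats: 250 g × 5/3 ÷ 28.35 g/oz ≈ 14.7 oz
maple syrup: 325 mL × 5/3 ÷ 240 mL/cup ≈ 2.3 cup
bread flour: (1 tbsp + 1 tsp = 4/3 tbsp) × 5/3 ÷ 16 tbsp/cup × 127 g/cup ≈ 17.6 g
heavy cream: 12 fl oz × 5/3 × 30 mL/fl oz = 600.0 mL
brown sugar: (3 cup + 4 tbsp = 3.25 cup) × 5/3 × 220 g/cup ≈ 1191.7 g
butter: 2 stick × 5/3 × 113.5 g/stick ≈ 378.3 g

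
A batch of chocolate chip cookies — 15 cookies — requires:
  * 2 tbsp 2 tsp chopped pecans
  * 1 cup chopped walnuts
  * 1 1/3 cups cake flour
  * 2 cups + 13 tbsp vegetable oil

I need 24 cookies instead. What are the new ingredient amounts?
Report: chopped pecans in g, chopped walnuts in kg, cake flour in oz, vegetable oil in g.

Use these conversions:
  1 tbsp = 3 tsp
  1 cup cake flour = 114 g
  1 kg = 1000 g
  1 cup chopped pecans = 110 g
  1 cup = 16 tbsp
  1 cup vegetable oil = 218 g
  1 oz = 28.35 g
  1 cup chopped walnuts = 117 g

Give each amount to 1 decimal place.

chopped pecans: 29.3 g; chopped walnuts: 0.2 kg; cake flour: 8.6 oz; vegetable oil: 981.0 g

Scaling factor: 24/15 = 8/5 = 1.6.
chopped pecans: (2 tbsp + 2 tsp = 8/3 tbsp) × 8/5 ÷ 16 tbsp/cup × 110 g/cup ≈ 29.3 g
chopped walnuts: 1 cup × 8/5 × 117 g/cup ÷ 1000 g/kg ≈ 0.2 kg
cake flour: 4/3 cup × 8/5 × 114 g/cup ÷ 28.35 g/oz ≈ 8.6 oz
vegetable oil: (2 cup + 13 tbsp = 2.8125 cup) × 8/5 × 218 g/cup = 981.0 g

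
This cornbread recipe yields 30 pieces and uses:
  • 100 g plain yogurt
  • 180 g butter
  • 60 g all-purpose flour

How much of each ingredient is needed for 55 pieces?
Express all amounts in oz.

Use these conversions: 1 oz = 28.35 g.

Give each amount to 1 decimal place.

plain yogurt: 6.5 oz; butter: 11.6 oz; all-purpose flour: 3.9 oz

Scaling factor: 55/30 = 11/6.
plain yogurt: 100 g × 11/6 ÷ 28.35 g/oz ≈ 6.5 oz
butter: 180 g × 11/6 ÷ 28.35 g/oz ≈ 11.6 oz
all-purpose flour: 60 g × 11/6 ÷ 28.35 g/oz ≈ 3.9 oz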